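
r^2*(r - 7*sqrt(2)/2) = r^3 - 7*sqrt(2)*r^2/2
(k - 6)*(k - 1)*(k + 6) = k^3 - k^2 - 36*k + 36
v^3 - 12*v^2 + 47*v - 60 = (v - 5)*(v - 4)*(v - 3)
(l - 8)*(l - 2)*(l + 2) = l^3 - 8*l^2 - 4*l + 32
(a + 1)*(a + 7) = a^2 + 8*a + 7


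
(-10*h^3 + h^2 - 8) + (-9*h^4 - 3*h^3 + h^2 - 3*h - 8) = -9*h^4 - 13*h^3 + 2*h^2 - 3*h - 16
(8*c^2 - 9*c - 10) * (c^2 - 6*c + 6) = 8*c^4 - 57*c^3 + 92*c^2 + 6*c - 60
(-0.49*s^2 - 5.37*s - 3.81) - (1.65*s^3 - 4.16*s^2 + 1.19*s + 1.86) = -1.65*s^3 + 3.67*s^2 - 6.56*s - 5.67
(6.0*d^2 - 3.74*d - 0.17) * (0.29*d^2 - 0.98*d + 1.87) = 1.74*d^4 - 6.9646*d^3 + 14.8359*d^2 - 6.8272*d - 0.3179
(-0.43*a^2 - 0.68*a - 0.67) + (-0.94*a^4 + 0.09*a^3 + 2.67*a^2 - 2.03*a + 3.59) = -0.94*a^4 + 0.09*a^3 + 2.24*a^2 - 2.71*a + 2.92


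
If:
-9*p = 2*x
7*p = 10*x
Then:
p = 0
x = 0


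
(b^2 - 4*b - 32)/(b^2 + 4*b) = (b - 8)/b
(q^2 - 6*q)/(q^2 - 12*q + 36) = q/(q - 6)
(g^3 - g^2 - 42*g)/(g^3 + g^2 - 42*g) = (g^2 - g - 42)/(g^2 + g - 42)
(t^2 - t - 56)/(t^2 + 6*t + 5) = (t^2 - t - 56)/(t^2 + 6*t + 5)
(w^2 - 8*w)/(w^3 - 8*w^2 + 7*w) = (w - 8)/(w^2 - 8*w + 7)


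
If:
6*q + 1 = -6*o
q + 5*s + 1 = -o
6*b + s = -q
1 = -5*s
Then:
No Solution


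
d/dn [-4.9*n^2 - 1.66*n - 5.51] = -9.8*n - 1.66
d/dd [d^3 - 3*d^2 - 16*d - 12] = 3*d^2 - 6*d - 16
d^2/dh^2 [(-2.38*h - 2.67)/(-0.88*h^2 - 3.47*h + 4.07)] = ((1.76*h + 3.47)*(2.38*h + 2.67)*(3.52*h + 6.94) - (12.5664*h + 21.2164)*(0.88*h^2 + 3.47*h - 4.07))/(0.88*h^2 + 3.47*h - 4.07)^3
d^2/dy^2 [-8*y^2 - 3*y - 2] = -16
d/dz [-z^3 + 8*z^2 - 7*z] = -3*z^2 + 16*z - 7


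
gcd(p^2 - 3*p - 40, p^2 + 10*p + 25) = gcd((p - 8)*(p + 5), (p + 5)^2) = p + 5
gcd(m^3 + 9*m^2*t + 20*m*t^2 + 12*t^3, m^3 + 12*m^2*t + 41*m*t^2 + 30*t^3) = m^2 + 7*m*t + 6*t^2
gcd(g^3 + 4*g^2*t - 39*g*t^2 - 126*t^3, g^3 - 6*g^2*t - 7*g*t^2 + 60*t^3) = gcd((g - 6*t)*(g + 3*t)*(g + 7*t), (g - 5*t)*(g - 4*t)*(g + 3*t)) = g + 3*t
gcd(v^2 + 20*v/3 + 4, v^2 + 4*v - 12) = v + 6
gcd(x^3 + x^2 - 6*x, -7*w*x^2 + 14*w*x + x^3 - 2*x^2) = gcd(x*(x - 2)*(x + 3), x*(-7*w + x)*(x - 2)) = x^2 - 2*x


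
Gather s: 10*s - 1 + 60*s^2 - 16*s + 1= 60*s^2 - 6*s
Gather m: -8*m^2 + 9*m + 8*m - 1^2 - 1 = -8*m^2 + 17*m - 2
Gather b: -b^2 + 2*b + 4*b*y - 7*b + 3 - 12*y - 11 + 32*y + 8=-b^2 + b*(4*y - 5) + 20*y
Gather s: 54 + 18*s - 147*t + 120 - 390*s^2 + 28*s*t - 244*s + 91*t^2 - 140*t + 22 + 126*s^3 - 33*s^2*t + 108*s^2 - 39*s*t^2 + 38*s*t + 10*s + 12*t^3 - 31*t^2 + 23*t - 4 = 126*s^3 + s^2*(-33*t - 282) + s*(-39*t^2 + 66*t - 216) + 12*t^3 + 60*t^2 - 264*t + 192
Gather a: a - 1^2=a - 1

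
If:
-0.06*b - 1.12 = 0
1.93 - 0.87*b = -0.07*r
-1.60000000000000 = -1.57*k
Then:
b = -18.67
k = 1.02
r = -259.57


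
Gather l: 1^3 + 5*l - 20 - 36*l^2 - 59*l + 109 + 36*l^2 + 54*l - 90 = 0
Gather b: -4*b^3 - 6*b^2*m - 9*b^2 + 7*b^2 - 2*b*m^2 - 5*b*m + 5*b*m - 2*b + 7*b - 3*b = -4*b^3 + b^2*(-6*m - 2) + b*(2 - 2*m^2)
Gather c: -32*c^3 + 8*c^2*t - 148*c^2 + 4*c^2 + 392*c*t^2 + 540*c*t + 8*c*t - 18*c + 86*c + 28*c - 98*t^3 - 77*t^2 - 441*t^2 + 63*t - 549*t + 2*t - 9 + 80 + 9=-32*c^3 + c^2*(8*t - 144) + c*(392*t^2 + 548*t + 96) - 98*t^3 - 518*t^2 - 484*t + 80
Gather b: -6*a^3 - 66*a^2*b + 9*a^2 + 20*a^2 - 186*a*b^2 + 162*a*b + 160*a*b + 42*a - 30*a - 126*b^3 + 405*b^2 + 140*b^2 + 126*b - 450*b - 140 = -6*a^3 + 29*a^2 + 12*a - 126*b^3 + b^2*(545 - 186*a) + b*(-66*a^2 + 322*a - 324) - 140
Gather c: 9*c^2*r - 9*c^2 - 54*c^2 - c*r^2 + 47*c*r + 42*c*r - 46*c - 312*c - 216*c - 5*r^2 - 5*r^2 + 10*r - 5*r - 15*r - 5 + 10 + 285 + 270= c^2*(9*r - 63) + c*(-r^2 + 89*r - 574) - 10*r^2 - 10*r + 560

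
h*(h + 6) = h^2 + 6*h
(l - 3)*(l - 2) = l^2 - 5*l + 6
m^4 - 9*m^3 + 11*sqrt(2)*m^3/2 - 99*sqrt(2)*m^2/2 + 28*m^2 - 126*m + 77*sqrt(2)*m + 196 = (m - 7)*(m - 2)*(m + 2*sqrt(2))*(m + 7*sqrt(2)/2)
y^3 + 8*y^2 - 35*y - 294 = (y - 6)*(y + 7)^2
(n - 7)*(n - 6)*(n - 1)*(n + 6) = n^4 - 8*n^3 - 29*n^2 + 288*n - 252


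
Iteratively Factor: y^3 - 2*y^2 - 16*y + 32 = (y - 4)*(y^2 + 2*y - 8) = (y - 4)*(y + 4)*(y - 2)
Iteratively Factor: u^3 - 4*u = (u - 2)*(u^2 + 2*u) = (u - 2)*(u + 2)*(u)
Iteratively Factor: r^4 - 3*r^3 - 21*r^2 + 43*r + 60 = (r + 4)*(r^3 - 7*r^2 + 7*r + 15) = (r - 3)*(r + 4)*(r^2 - 4*r - 5) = (r - 3)*(r + 1)*(r + 4)*(r - 5)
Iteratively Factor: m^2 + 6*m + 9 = (m + 3)*(m + 3)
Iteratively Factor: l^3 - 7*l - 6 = (l + 2)*(l^2 - 2*l - 3) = (l - 3)*(l + 2)*(l + 1)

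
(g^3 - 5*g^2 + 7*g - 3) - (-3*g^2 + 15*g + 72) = g^3 - 2*g^2 - 8*g - 75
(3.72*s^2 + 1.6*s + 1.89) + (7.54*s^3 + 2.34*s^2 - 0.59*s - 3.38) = 7.54*s^3 + 6.06*s^2 + 1.01*s - 1.49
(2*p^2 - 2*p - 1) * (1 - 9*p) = -18*p^3 + 20*p^2 + 7*p - 1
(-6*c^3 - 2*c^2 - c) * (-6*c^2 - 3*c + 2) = 36*c^5 + 30*c^4 - c^2 - 2*c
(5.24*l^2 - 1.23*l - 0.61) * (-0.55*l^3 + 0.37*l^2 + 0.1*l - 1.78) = -2.882*l^5 + 2.6153*l^4 + 0.4044*l^3 - 9.6759*l^2 + 2.1284*l + 1.0858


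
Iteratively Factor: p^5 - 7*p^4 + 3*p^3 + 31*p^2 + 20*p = (p)*(p^4 - 7*p^3 + 3*p^2 + 31*p + 20) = p*(p - 4)*(p^3 - 3*p^2 - 9*p - 5) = p*(p - 4)*(p + 1)*(p^2 - 4*p - 5) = p*(p - 4)*(p + 1)^2*(p - 5)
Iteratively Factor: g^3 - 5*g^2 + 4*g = (g)*(g^2 - 5*g + 4) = g*(g - 4)*(g - 1)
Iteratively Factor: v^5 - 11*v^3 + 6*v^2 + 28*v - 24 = (v + 2)*(v^4 - 2*v^3 - 7*v^2 + 20*v - 12) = (v - 2)*(v + 2)*(v^3 - 7*v + 6) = (v - 2)*(v - 1)*(v + 2)*(v^2 + v - 6) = (v - 2)*(v - 1)*(v + 2)*(v + 3)*(v - 2)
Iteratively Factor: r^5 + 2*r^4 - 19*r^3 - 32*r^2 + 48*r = (r + 3)*(r^4 - r^3 - 16*r^2 + 16*r) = (r - 4)*(r + 3)*(r^3 + 3*r^2 - 4*r) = r*(r - 4)*(r + 3)*(r^2 + 3*r - 4) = r*(r - 4)*(r - 1)*(r + 3)*(r + 4)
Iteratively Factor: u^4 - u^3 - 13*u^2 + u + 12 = (u - 4)*(u^3 + 3*u^2 - u - 3) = (u - 4)*(u + 3)*(u^2 - 1) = (u - 4)*(u + 1)*(u + 3)*(u - 1)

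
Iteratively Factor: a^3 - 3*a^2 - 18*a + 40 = (a - 5)*(a^2 + 2*a - 8) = (a - 5)*(a + 4)*(a - 2)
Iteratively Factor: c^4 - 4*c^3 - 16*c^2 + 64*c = (c - 4)*(c^3 - 16*c) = (c - 4)*(c + 4)*(c^2 - 4*c) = c*(c - 4)*(c + 4)*(c - 4)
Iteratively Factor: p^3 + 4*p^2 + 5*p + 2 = (p + 2)*(p^2 + 2*p + 1) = (p + 1)*(p + 2)*(p + 1)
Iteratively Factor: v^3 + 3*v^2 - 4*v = (v)*(v^2 + 3*v - 4) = v*(v - 1)*(v + 4)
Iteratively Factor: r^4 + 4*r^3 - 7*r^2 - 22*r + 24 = (r + 4)*(r^3 - 7*r + 6) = (r - 2)*(r + 4)*(r^2 + 2*r - 3) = (r - 2)*(r + 3)*(r + 4)*(r - 1)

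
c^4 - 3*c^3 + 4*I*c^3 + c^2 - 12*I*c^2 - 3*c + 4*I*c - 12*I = (c - 3)*(c - I)*(c + I)*(c + 4*I)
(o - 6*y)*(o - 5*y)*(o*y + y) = o^3*y - 11*o^2*y^2 + o^2*y + 30*o*y^3 - 11*o*y^2 + 30*y^3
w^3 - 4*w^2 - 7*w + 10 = (w - 5)*(w - 1)*(w + 2)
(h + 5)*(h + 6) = h^2 + 11*h + 30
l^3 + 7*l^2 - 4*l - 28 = (l - 2)*(l + 2)*(l + 7)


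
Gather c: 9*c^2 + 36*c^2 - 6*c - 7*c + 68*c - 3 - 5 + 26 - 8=45*c^2 + 55*c + 10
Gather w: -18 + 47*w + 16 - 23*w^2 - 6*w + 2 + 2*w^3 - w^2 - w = 2*w^3 - 24*w^2 + 40*w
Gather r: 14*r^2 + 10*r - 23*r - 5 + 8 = 14*r^2 - 13*r + 3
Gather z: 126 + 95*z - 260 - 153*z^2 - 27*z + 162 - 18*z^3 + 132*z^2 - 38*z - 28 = -18*z^3 - 21*z^2 + 30*z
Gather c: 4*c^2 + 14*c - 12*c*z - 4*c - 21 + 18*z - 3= 4*c^2 + c*(10 - 12*z) + 18*z - 24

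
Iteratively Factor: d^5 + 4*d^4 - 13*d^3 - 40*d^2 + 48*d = (d + 4)*(d^4 - 13*d^2 + 12*d) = (d + 4)^2*(d^3 - 4*d^2 + 3*d) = d*(d + 4)^2*(d^2 - 4*d + 3) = d*(d - 3)*(d + 4)^2*(d - 1)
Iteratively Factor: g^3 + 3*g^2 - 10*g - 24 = (g - 3)*(g^2 + 6*g + 8) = (g - 3)*(g + 2)*(g + 4)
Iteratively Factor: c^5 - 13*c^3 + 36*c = (c - 3)*(c^4 + 3*c^3 - 4*c^2 - 12*c) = (c - 3)*(c + 2)*(c^3 + c^2 - 6*c) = (c - 3)*(c + 2)*(c + 3)*(c^2 - 2*c) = (c - 3)*(c - 2)*(c + 2)*(c + 3)*(c)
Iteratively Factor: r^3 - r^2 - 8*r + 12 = (r - 2)*(r^2 + r - 6) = (r - 2)^2*(r + 3)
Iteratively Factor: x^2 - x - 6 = (x + 2)*(x - 3)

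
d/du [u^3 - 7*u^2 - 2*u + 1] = 3*u^2 - 14*u - 2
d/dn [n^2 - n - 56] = 2*n - 1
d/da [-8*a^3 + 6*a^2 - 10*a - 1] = -24*a^2 + 12*a - 10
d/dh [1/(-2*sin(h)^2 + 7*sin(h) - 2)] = (4*sin(h) - 7)*cos(h)/(-7*sin(h) - cos(2*h) + 3)^2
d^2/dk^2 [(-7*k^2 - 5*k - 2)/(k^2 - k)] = 4*(-6*k^3 - 3*k^2 + 3*k - 1)/(k^3*(k^3 - 3*k^2 + 3*k - 1))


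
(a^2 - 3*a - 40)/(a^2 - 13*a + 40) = (a + 5)/(a - 5)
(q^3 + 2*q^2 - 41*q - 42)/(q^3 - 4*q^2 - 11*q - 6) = (q + 7)/(q + 1)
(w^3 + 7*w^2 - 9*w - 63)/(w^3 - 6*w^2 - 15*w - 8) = (-w^3 - 7*w^2 + 9*w + 63)/(-w^3 + 6*w^2 + 15*w + 8)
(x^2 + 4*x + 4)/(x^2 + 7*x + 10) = (x + 2)/(x + 5)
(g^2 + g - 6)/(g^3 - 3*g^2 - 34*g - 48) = (g - 2)/(g^2 - 6*g - 16)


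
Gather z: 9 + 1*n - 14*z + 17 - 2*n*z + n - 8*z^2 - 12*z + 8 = 2*n - 8*z^2 + z*(-2*n - 26) + 34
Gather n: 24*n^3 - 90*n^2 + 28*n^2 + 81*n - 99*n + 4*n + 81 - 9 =24*n^3 - 62*n^2 - 14*n + 72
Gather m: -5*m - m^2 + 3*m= -m^2 - 2*m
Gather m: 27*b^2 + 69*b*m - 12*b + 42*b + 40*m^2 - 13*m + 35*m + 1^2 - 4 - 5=27*b^2 + 30*b + 40*m^2 + m*(69*b + 22) - 8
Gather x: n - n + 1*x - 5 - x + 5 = 0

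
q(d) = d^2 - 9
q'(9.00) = 18.00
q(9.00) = 72.00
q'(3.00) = 6.00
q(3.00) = 0.00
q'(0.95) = 1.90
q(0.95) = -8.10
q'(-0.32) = -0.64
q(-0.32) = -8.90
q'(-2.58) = -5.16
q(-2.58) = -2.34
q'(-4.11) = -8.22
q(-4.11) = 7.89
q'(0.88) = 1.76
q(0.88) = -8.23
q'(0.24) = 0.48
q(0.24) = -8.94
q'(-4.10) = -8.20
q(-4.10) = 7.81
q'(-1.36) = -2.72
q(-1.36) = -7.15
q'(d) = 2*d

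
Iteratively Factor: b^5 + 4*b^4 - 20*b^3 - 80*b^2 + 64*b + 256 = (b - 2)*(b^4 + 6*b^3 - 8*b^2 - 96*b - 128) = (b - 2)*(b + 4)*(b^3 + 2*b^2 - 16*b - 32) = (b - 2)*(b + 2)*(b + 4)*(b^2 - 16) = (b - 2)*(b + 2)*(b + 4)^2*(b - 4)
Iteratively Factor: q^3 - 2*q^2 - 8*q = (q - 4)*(q^2 + 2*q) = q*(q - 4)*(q + 2)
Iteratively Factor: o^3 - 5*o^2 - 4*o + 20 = (o - 5)*(o^2 - 4) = (o - 5)*(o - 2)*(o + 2)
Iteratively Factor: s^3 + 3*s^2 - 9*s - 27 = (s + 3)*(s^2 - 9) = (s - 3)*(s + 3)*(s + 3)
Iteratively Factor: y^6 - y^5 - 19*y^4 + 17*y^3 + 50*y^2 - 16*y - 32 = (y - 1)*(y^5 - 19*y^3 - 2*y^2 + 48*y + 32) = (y - 4)*(y - 1)*(y^4 + 4*y^3 - 3*y^2 - 14*y - 8) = (y - 4)*(y - 1)*(y + 4)*(y^3 - 3*y - 2) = (y - 4)*(y - 1)*(y + 1)*(y + 4)*(y^2 - y - 2) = (y - 4)*(y - 1)*(y + 1)^2*(y + 4)*(y - 2)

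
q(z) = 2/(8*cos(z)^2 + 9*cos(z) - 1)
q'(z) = 2*(16*sin(z)*cos(z) + 9*sin(z))/(8*cos(z)^2 + 9*cos(z) - 1)^2 = 2*(16*cos(z) + 9)*sin(z)/(8*cos(z)^2 + 9*cos(z) - 1)^2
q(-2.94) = -0.94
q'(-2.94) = 0.58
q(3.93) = -0.59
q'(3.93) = 0.28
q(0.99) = 0.32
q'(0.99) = 0.74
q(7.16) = 0.25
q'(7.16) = 0.46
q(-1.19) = 0.58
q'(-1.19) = -2.33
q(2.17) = -0.57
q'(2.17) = -0.00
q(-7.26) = 0.31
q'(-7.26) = -0.70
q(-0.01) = 0.13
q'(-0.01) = -0.00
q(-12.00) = 0.16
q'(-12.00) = 0.16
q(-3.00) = -0.97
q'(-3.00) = 0.45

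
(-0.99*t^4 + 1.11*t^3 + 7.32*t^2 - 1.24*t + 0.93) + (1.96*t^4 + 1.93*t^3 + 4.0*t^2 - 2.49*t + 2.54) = 0.97*t^4 + 3.04*t^3 + 11.32*t^2 - 3.73*t + 3.47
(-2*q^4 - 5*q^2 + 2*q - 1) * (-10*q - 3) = 20*q^5 + 6*q^4 + 50*q^3 - 5*q^2 + 4*q + 3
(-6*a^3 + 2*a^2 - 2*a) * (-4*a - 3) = 24*a^4 + 10*a^3 + 2*a^2 + 6*a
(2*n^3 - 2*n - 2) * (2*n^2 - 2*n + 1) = 4*n^5 - 4*n^4 - 2*n^3 + 2*n - 2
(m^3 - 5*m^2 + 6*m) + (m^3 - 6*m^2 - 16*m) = 2*m^3 - 11*m^2 - 10*m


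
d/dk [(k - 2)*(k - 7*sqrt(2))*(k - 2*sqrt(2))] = 3*k^2 - 18*sqrt(2)*k - 4*k + 18*sqrt(2) + 28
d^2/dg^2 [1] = 0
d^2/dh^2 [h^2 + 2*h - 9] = 2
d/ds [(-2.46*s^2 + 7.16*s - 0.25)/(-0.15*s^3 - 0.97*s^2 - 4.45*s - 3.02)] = (-0.369*s^4 + 2.148*s^3 + 17.7797*s^2 + 14.3734*s - 22.7357)/(0.0225*s^6 + 0.291*s^5 + 2.2759*s^4 + 9.539*s^3 + 25.6613*s^2 + 26.878*s + 9.1204)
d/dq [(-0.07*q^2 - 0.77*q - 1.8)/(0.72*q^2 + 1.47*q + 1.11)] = (0.4515*q^2 + 2.4366*q + 1.7913)/(0.5184*q^4 + 2.1168*q^3 + 3.7593*q^2 + 3.2634*q + 1.2321)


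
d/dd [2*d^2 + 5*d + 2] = 4*d + 5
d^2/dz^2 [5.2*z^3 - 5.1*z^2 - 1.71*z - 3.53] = 31.2*z - 10.2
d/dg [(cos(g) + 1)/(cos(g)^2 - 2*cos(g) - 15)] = (cos(g)^2 + 2*cos(g) + 13)*sin(g)/(sin(g)^2 + 2*cos(g) + 14)^2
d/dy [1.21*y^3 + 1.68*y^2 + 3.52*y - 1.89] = 3.63*y^2 + 3.36*y + 3.52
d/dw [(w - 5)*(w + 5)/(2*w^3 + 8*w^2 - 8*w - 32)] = (-w^4 + 71*w^2 + 168*w - 100)/(2*(w^6 + 8*w^5 + 8*w^4 - 64*w^3 - 112*w^2 + 128*w + 256))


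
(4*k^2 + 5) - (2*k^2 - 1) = 2*k^2 + 6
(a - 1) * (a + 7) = a^2 + 6*a - 7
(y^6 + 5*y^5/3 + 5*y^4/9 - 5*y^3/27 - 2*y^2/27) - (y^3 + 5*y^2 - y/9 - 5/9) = y^6 + 5*y^5/3 + 5*y^4/9 - 32*y^3/27 - 137*y^2/27 + y/9 + 5/9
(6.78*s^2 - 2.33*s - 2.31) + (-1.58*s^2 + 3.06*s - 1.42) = 5.2*s^2 + 0.73*s - 3.73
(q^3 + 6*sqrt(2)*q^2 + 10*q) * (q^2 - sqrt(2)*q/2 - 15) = q^5 + 11*sqrt(2)*q^4/2 - 11*q^3 - 95*sqrt(2)*q^2 - 150*q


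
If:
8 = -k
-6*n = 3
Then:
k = -8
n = -1/2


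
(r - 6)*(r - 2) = r^2 - 8*r + 12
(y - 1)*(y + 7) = y^2 + 6*y - 7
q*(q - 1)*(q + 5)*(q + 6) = q^4 + 10*q^3 + 19*q^2 - 30*q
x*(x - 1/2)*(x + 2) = x^3 + 3*x^2/2 - x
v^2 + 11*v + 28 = (v + 4)*(v + 7)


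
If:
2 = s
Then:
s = 2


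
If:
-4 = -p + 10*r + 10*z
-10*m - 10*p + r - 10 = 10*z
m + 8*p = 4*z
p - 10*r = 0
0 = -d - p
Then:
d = 100/701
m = -1608/3505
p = -100/701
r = -10/701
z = -2/5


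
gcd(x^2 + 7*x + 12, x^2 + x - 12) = x + 4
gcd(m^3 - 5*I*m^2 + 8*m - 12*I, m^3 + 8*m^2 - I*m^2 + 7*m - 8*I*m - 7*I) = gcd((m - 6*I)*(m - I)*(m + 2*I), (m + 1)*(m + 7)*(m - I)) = m - I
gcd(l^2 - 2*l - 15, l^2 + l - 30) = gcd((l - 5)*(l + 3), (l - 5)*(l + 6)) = l - 5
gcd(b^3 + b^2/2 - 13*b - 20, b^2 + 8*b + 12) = b + 2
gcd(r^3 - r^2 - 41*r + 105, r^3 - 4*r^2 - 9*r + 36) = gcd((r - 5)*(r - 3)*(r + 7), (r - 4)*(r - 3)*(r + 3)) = r - 3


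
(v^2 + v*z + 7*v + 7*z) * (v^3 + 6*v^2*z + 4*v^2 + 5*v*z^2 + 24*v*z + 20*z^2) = v^5 + 7*v^4*z + 11*v^4 + 11*v^3*z^2 + 77*v^3*z + 28*v^3 + 5*v^2*z^3 + 121*v^2*z^2 + 196*v^2*z + 55*v*z^3 + 308*v*z^2 + 140*z^3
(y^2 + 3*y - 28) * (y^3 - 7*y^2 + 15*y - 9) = y^5 - 4*y^4 - 34*y^3 + 232*y^2 - 447*y + 252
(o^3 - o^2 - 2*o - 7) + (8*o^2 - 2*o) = o^3 + 7*o^2 - 4*o - 7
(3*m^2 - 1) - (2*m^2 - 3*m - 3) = m^2 + 3*m + 2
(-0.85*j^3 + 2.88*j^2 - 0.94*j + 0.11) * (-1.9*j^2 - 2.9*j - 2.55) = 1.615*j^5 - 3.007*j^4 - 4.3985*j^3 - 4.827*j^2 + 2.078*j - 0.2805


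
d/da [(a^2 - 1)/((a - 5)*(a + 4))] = (-a^2 - 38*a - 1)/(a^4 - 2*a^3 - 39*a^2 + 40*a + 400)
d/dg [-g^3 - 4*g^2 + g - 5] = -3*g^2 - 8*g + 1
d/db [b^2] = 2*b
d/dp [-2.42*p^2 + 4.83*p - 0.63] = 4.83 - 4.84*p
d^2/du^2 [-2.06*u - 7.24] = 0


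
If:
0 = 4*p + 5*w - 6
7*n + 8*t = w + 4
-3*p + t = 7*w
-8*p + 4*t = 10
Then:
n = -836/161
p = 59/46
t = 233/46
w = 4/23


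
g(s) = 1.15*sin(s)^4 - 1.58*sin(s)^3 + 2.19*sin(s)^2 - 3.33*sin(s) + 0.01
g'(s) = 4.6*sin(s)^3*cos(s) - 4.74*sin(s)^2*cos(s) + 4.38*sin(s)*cos(s) - 3.33*cos(s)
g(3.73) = 2.91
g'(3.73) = 6.66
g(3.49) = 1.48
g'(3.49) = 5.23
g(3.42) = 1.13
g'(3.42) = 4.80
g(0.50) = -1.20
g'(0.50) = -1.59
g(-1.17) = 6.99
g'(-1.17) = -5.84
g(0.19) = -0.55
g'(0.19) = -2.59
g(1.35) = -1.58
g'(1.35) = 0.15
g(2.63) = -1.21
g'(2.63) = 1.55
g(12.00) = 2.77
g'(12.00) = -6.54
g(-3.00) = 0.53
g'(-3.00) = 4.01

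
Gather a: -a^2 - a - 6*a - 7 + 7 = -a^2 - 7*a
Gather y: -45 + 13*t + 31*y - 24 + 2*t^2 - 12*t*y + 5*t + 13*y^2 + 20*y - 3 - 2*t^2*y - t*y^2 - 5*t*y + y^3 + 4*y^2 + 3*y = 2*t^2 + 18*t + y^3 + y^2*(17 - t) + y*(-2*t^2 - 17*t + 54) - 72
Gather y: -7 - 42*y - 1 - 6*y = -48*y - 8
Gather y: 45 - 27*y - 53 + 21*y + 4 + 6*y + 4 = 0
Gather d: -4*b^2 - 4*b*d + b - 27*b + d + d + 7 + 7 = -4*b^2 - 26*b + d*(2 - 4*b) + 14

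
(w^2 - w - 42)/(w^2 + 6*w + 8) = (w^2 - w - 42)/(w^2 + 6*w + 8)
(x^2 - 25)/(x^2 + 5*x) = (x - 5)/x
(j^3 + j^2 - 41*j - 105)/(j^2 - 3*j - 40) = (j^2 - 4*j - 21)/(j - 8)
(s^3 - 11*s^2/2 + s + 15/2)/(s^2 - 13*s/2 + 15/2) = s + 1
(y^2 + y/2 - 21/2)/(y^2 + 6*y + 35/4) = 2*(y - 3)/(2*y + 5)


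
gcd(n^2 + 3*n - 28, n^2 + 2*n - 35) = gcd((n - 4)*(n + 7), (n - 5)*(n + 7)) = n + 7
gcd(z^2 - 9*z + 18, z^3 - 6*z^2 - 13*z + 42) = 1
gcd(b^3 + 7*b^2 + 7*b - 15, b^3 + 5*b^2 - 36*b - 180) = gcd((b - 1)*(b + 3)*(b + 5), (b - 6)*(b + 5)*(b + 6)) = b + 5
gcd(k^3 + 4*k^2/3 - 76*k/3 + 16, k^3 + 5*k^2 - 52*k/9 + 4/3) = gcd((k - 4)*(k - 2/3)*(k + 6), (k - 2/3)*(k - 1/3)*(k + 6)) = k^2 + 16*k/3 - 4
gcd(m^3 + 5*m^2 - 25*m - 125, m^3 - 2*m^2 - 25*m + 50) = m^2 - 25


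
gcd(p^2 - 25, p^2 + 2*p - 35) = p - 5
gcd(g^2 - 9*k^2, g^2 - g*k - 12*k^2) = g + 3*k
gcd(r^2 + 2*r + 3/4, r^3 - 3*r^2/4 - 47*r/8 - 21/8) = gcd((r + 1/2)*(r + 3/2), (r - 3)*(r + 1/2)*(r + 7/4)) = r + 1/2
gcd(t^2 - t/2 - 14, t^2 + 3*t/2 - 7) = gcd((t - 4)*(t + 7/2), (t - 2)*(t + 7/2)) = t + 7/2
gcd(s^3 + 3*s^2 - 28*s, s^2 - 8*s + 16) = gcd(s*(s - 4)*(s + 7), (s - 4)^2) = s - 4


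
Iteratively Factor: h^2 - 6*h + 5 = (h - 5)*(h - 1)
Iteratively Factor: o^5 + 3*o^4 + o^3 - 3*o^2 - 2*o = (o + 2)*(o^4 + o^3 - o^2 - o) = (o + 1)*(o + 2)*(o^3 - o) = o*(o + 1)*(o + 2)*(o^2 - 1) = o*(o - 1)*(o + 1)*(o + 2)*(o + 1)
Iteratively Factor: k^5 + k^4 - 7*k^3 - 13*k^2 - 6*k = (k + 1)*(k^4 - 7*k^2 - 6*k) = (k + 1)^2*(k^3 - k^2 - 6*k) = (k + 1)^2*(k + 2)*(k^2 - 3*k) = (k - 3)*(k + 1)^2*(k + 2)*(k)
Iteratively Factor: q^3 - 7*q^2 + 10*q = (q - 2)*(q^2 - 5*q) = q*(q - 2)*(q - 5)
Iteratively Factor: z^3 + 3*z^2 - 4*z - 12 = (z - 2)*(z^2 + 5*z + 6) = (z - 2)*(z + 3)*(z + 2)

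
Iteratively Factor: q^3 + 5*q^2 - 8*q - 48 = (q + 4)*(q^2 + q - 12) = (q + 4)^2*(q - 3)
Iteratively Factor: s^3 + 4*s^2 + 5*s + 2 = (s + 1)*(s^2 + 3*s + 2) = (s + 1)*(s + 2)*(s + 1)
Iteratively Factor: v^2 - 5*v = (v - 5)*(v)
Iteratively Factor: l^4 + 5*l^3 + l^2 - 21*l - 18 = (l - 2)*(l^3 + 7*l^2 + 15*l + 9) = (l - 2)*(l + 1)*(l^2 + 6*l + 9) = (l - 2)*(l + 1)*(l + 3)*(l + 3)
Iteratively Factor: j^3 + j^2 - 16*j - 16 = (j + 4)*(j^2 - 3*j - 4) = (j + 1)*(j + 4)*(j - 4)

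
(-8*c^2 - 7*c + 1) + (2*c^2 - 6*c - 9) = -6*c^2 - 13*c - 8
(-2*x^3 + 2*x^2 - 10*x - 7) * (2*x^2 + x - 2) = -4*x^5 + 2*x^4 - 14*x^3 - 28*x^2 + 13*x + 14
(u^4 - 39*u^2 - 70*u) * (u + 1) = u^5 + u^4 - 39*u^3 - 109*u^2 - 70*u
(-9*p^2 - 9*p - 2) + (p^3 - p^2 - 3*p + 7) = p^3 - 10*p^2 - 12*p + 5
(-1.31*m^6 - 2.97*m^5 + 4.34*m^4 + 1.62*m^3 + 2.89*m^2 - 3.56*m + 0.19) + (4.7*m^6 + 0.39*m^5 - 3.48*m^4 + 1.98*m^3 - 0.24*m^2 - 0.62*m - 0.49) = 3.39*m^6 - 2.58*m^5 + 0.86*m^4 + 3.6*m^3 + 2.65*m^2 - 4.18*m - 0.3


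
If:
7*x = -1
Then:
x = -1/7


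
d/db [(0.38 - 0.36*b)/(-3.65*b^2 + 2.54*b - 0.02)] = (-1.314*b^2 + 2.774*b - 0.958)/(13.3225*b^4 - 18.542*b^3 + 6.5976*b^2 - 0.1016*b + 0.0004)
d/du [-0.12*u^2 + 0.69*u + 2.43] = 0.69 - 0.24*u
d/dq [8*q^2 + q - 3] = 16*q + 1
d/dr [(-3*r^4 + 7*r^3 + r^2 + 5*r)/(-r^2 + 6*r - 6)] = (6*r^5 - 61*r^4 + 156*r^3 - 115*r^2 - 12*r - 30)/(r^4 - 12*r^3 + 48*r^2 - 72*r + 36)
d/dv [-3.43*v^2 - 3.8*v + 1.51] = -6.86*v - 3.8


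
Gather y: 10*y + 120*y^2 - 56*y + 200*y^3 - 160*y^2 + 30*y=200*y^3 - 40*y^2 - 16*y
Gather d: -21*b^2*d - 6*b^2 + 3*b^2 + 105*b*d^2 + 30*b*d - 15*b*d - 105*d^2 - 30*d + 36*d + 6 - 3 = -3*b^2 + d^2*(105*b - 105) + d*(-21*b^2 + 15*b + 6) + 3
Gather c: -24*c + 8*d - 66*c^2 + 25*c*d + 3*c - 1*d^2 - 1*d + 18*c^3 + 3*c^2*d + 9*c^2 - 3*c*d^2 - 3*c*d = 18*c^3 + c^2*(3*d - 57) + c*(-3*d^2 + 22*d - 21) - d^2 + 7*d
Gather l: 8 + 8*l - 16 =8*l - 8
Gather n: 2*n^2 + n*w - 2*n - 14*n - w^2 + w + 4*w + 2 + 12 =2*n^2 + n*(w - 16) - w^2 + 5*w + 14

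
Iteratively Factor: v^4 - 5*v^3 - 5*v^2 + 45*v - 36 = (v - 1)*(v^3 - 4*v^2 - 9*v + 36) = (v - 4)*(v - 1)*(v^2 - 9) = (v - 4)*(v - 3)*(v - 1)*(v + 3)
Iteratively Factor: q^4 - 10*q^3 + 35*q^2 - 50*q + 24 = (q - 2)*(q^3 - 8*q^2 + 19*q - 12) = (q - 2)*(q - 1)*(q^2 - 7*q + 12) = (q - 3)*(q - 2)*(q - 1)*(q - 4)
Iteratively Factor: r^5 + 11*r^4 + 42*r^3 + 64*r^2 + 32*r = (r)*(r^4 + 11*r^3 + 42*r^2 + 64*r + 32) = r*(r + 1)*(r^3 + 10*r^2 + 32*r + 32) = r*(r + 1)*(r + 2)*(r^2 + 8*r + 16) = r*(r + 1)*(r + 2)*(r + 4)*(r + 4)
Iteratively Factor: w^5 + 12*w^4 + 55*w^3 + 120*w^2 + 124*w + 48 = (w + 2)*(w^4 + 10*w^3 + 35*w^2 + 50*w + 24) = (w + 1)*(w + 2)*(w^3 + 9*w^2 + 26*w + 24) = (w + 1)*(w + 2)^2*(w^2 + 7*w + 12) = (w + 1)*(w + 2)^2*(w + 3)*(w + 4)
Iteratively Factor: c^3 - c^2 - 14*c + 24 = (c - 3)*(c^2 + 2*c - 8) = (c - 3)*(c - 2)*(c + 4)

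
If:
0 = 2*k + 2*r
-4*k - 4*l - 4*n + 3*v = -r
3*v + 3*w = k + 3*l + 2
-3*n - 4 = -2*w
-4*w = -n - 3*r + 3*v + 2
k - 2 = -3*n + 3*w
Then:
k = 191/37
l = -317/37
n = -70/37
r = -191/37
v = -593/111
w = -31/37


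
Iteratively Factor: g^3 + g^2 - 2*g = (g)*(g^2 + g - 2) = g*(g - 1)*(g + 2)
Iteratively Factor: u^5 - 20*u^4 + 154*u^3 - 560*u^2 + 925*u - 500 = (u - 5)*(u^4 - 15*u^3 + 79*u^2 - 165*u + 100) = (u - 5)*(u - 4)*(u^3 - 11*u^2 + 35*u - 25) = (u - 5)*(u - 4)*(u - 1)*(u^2 - 10*u + 25) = (u - 5)^2*(u - 4)*(u - 1)*(u - 5)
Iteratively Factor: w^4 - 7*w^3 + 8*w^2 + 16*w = (w + 1)*(w^3 - 8*w^2 + 16*w) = w*(w + 1)*(w^2 - 8*w + 16) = w*(w - 4)*(w + 1)*(w - 4)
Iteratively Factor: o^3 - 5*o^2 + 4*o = (o - 4)*(o^2 - o) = (o - 4)*(o - 1)*(o)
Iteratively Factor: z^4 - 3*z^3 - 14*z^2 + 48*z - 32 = (z - 2)*(z^3 - z^2 - 16*z + 16) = (z - 2)*(z - 1)*(z^2 - 16) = (z - 2)*(z - 1)*(z + 4)*(z - 4)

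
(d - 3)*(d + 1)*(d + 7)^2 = d^4 + 12*d^3 + 18*d^2 - 140*d - 147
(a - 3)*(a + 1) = a^2 - 2*a - 3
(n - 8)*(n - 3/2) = n^2 - 19*n/2 + 12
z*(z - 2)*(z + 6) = z^3 + 4*z^2 - 12*z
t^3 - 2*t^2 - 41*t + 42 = (t - 7)*(t - 1)*(t + 6)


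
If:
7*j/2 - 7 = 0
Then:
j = 2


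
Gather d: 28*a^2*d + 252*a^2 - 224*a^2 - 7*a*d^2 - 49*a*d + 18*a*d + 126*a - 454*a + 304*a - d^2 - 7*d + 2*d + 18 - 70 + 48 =28*a^2 - 24*a + d^2*(-7*a - 1) + d*(28*a^2 - 31*a - 5) - 4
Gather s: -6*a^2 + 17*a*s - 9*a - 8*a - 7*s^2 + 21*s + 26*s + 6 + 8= -6*a^2 - 17*a - 7*s^2 + s*(17*a + 47) + 14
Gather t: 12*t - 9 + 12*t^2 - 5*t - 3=12*t^2 + 7*t - 12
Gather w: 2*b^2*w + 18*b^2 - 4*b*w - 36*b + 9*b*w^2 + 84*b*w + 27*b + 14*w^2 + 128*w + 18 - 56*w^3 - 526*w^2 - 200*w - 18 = 18*b^2 - 9*b - 56*w^3 + w^2*(9*b - 512) + w*(2*b^2 + 80*b - 72)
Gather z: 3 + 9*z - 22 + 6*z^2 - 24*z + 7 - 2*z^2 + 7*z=4*z^2 - 8*z - 12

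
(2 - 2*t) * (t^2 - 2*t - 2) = -2*t^3 + 6*t^2 - 4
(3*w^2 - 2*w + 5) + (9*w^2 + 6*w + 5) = 12*w^2 + 4*w + 10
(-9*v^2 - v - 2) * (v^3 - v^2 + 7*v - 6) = -9*v^5 + 8*v^4 - 64*v^3 + 49*v^2 - 8*v + 12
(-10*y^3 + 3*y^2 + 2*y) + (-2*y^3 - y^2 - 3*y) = -12*y^3 + 2*y^2 - y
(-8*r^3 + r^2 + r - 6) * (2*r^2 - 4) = -16*r^5 + 2*r^4 + 34*r^3 - 16*r^2 - 4*r + 24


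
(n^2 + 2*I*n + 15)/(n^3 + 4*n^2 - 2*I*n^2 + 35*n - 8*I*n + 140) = (n - 3*I)/(n^2 + n*(4 - 7*I) - 28*I)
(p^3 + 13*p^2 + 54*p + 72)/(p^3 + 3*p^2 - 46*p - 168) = (p + 3)/(p - 7)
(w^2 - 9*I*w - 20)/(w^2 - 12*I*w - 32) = (w - 5*I)/(w - 8*I)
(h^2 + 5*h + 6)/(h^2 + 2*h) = (h + 3)/h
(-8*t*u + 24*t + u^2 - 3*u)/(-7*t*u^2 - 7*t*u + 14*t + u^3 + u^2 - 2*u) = (8*t*u - 24*t - u^2 + 3*u)/(7*t*u^2 + 7*t*u - 14*t - u^3 - u^2 + 2*u)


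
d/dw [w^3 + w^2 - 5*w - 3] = 3*w^2 + 2*w - 5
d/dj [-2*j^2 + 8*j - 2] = 8 - 4*j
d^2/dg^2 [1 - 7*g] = 0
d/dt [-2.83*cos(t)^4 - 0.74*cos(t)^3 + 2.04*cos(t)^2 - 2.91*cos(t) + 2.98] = (11.32*cos(t)^3 + 2.22*cos(t)^2 - 4.08*cos(t) + 2.91)*sin(t)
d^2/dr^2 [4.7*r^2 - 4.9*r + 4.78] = 9.40000000000000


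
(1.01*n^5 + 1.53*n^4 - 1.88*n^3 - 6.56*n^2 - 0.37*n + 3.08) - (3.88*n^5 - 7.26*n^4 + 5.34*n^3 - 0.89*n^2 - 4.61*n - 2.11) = -2.87*n^5 + 8.79*n^4 - 7.22*n^3 - 5.67*n^2 + 4.24*n + 5.19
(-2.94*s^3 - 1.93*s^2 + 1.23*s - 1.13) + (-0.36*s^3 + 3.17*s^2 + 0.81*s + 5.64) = -3.3*s^3 + 1.24*s^2 + 2.04*s + 4.51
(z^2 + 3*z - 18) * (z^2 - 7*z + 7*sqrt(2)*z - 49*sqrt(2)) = z^4 - 4*z^3 + 7*sqrt(2)*z^3 - 28*sqrt(2)*z^2 - 39*z^2 - 273*sqrt(2)*z + 126*z + 882*sqrt(2)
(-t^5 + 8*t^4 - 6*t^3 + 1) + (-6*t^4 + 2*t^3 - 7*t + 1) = -t^5 + 2*t^4 - 4*t^3 - 7*t + 2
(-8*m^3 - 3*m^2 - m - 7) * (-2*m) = 16*m^4 + 6*m^3 + 2*m^2 + 14*m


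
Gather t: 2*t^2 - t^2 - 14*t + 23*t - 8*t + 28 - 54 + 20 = t^2 + t - 6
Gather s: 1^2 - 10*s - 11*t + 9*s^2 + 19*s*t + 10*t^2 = 9*s^2 + s*(19*t - 10) + 10*t^2 - 11*t + 1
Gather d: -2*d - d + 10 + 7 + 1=18 - 3*d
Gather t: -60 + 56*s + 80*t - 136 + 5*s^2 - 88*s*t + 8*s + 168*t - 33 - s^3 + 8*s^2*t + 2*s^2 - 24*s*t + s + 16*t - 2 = -s^3 + 7*s^2 + 65*s + t*(8*s^2 - 112*s + 264) - 231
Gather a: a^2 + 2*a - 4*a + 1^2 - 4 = a^2 - 2*a - 3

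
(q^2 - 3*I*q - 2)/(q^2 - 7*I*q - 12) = (-q^2 + 3*I*q + 2)/(-q^2 + 7*I*q + 12)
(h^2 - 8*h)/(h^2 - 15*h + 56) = h/(h - 7)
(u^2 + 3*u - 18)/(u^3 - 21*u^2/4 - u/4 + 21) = 4*(u + 6)/(4*u^2 - 9*u - 28)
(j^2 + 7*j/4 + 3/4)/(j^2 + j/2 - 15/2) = (4*j^2 + 7*j + 3)/(2*(2*j^2 + j - 15))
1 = 1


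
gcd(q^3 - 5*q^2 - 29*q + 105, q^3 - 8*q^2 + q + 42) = q^2 - 10*q + 21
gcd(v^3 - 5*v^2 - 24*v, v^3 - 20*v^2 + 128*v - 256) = v - 8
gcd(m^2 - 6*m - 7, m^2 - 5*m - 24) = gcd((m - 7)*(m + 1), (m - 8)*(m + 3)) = 1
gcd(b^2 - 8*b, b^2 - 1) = 1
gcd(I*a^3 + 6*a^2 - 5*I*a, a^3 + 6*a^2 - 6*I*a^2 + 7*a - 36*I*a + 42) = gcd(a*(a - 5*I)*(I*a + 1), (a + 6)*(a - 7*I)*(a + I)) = 1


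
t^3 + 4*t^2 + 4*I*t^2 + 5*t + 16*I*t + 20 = (t + 4)*(t - I)*(t + 5*I)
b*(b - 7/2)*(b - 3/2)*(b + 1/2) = b^4 - 9*b^3/2 + 11*b^2/4 + 21*b/8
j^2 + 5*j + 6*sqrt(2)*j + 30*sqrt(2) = (j + 5)*(j + 6*sqrt(2))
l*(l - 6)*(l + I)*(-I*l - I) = -I*l^4 + l^3 + 5*I*l^3 - 5*l^2 + 6*I*l^2 - 6*l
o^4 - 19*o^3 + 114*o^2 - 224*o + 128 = (o - 8)^2*(o - 2)*(o - 1)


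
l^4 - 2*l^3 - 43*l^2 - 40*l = l*(l - 8)*(l + 1)*(l + 5)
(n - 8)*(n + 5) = n^2 - 3*n - 40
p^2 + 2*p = p*(p + 2)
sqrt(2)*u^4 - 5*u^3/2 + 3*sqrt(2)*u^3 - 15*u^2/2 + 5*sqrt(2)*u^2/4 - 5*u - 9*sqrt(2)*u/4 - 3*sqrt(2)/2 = (u + 1)*(u + 2)*(u - 3*sqrt(2)/2)*(sqrt(2)*u + 1/2)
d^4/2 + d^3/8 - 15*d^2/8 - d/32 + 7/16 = (d/2 + 1)*(d - 7/4)*(d - 1/2)*(d + 1/2)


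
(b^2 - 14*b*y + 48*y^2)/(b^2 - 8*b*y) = (b - 6*y)/b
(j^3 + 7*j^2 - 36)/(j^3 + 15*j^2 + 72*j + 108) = (j - 2)/(j + 6)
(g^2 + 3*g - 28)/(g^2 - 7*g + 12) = (g + 7)/(g - 3)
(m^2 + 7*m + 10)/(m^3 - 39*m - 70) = 1/(m - 7)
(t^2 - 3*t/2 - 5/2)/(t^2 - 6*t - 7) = (t - 5/2)/(t - 7)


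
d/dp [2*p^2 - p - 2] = 4*p - 1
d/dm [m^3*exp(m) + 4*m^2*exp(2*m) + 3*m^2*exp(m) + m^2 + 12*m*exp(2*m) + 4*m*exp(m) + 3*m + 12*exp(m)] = m^3*exp(m) + 8*m^2*exp(2*m) + 6*m^2*exp(m) + 32*m*exp(2*m) + 10*m*exp(m) + 2*m + 12*exp(2*m) + 16*exp(m) + 3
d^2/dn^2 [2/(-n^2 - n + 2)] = 4*(n^2 + n - (2*n + 1)^2 - 2)/(n^2 + n - 2)^3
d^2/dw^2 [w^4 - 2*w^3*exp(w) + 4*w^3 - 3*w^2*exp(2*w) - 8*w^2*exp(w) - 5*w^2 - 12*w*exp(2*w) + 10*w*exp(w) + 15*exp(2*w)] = -2*w^3*exp(w) - 12*w^2*exp(2*w) - 20*w^2*exp(w) + 12*w^2 - 72*w*exp(2*w) - 34*w*exp(w) + 24*w + 6*exp(2*w) + 4*exp(w) - 10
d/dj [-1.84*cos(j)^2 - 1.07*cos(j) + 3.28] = (3.68*cos(j) + 1.07)*sin(j)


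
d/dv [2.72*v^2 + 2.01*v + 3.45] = 5.44*v + 2.01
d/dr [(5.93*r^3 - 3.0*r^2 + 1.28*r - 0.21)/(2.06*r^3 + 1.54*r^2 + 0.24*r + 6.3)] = (15.3122*r^4 - 2.4272*r^3 + 110.6836*r^2 - 37.1532*r + 8.1144)/(4.2436*r^6 + 6.3448*r^5 + 3.3604*r^4 + 26.6952*r^3 + 19.4616*r^2 + 3.024*r + 39.69)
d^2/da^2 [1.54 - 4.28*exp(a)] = -4.28*exp(a)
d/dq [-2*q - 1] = -2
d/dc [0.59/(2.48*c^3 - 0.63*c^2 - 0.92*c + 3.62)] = (-4.3896*c^2 + 0.7434*c + 0.5428)/(2.48*c^3 - 0.63*c^2 - 0.92*c + 3.62)^2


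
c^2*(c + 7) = c^3 + 7*c^2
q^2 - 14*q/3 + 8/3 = (q - 4)*(q - 2/3)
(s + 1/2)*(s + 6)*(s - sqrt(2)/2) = s^3 - sqrt(2)*s^2/2 + 13*s^2/2 - 13*sqrt(2)*s/4 + 3*s - 3*sqrt(2)/2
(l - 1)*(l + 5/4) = l^2 + l/4 - 5/4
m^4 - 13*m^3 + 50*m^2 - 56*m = m*(m - 7)*(m - 4)*(m - 2)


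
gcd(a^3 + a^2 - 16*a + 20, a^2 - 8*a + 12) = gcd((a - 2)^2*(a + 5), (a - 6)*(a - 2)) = a - 2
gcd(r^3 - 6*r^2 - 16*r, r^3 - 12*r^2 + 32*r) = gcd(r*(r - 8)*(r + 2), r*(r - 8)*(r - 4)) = r^2 - 8*r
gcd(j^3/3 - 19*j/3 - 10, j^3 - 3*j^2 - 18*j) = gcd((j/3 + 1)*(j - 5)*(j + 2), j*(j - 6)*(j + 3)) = j + 3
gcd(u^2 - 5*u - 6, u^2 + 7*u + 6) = u + 1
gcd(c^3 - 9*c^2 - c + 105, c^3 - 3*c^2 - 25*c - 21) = c^2 - 4*c - 21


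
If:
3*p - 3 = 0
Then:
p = 1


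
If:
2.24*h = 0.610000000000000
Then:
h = 0.27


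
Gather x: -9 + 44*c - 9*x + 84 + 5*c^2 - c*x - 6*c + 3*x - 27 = 5*c^2 + 38*c + x*(-c - 6) + 48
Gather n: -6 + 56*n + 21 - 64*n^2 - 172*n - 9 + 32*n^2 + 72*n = -32*n^2 - 44*n + 6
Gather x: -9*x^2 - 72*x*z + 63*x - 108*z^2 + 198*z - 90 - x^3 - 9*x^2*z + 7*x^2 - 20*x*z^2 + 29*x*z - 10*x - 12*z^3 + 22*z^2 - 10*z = -x^3 + x^2*(-9*z - 2) + x*(-20*z^2 - 43*z + 53) - 12*z^3 - 86*z^2 + 188*z - 90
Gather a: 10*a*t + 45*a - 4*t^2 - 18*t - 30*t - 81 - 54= a*(10*t + 45) - 4*t^2 - 48*t - 135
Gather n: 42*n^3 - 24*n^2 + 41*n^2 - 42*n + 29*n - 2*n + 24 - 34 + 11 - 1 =42*n^3 + 17*n^2 - 15*n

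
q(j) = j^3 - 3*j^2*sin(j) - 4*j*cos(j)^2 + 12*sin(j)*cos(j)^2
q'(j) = -3*j^2*cos(j) + 3*j^2 + 8*j*sin(j)*cos(j) - 6*j*sin(j) - 24*sin(j)^2*cos(j) + 12*cos(j)^3 - 4*cos(j)^2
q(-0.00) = 0.00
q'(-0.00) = 8.00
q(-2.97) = -12.14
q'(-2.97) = 30.82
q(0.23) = 1.70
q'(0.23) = 6.17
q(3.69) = 56.23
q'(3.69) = 95.58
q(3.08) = 15.93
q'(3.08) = 38.39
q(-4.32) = -128.21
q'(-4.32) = 120.14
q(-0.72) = -2.19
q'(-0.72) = -4.61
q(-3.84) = -71.53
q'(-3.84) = 107.92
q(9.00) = 603.07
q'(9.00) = 406.43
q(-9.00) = -603.07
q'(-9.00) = 406.43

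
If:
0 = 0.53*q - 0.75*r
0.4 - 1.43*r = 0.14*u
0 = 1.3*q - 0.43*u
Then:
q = 0.28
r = 0.20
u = 0.84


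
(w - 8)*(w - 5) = w^2 - 13*w + 40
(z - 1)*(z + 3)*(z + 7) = z^3 + 9*z^2 + 11*z - 21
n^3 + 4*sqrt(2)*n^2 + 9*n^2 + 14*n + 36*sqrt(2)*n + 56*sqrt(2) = (n + 2)*(n + 7)*(n + 4*sqrt(2))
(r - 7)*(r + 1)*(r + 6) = r^3 - 43*r - 42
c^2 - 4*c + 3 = (c - 3)*(c - 1)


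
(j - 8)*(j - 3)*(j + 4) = j^3 - 7*j^2 - 20*j + 96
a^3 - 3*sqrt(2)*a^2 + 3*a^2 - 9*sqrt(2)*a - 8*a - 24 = (a + 3)*(a - 4*sqrt(2))*(a + sqrt(2))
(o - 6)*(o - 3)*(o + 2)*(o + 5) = o^4 - 2*o^3 - 35*o^2 + 36*o + 180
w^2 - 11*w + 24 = (w - 8)*(w - 3)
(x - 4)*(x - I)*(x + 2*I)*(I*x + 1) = I*x^4 - 4*I*x^3 + 3*I*x^2 + 2*x - 12*I*x - 8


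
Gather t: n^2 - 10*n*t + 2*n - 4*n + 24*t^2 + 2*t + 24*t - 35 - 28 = n^2 - 2*n + 24*t^2 + t*(26 - 10*n) - 63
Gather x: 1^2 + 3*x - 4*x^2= -4*x^2 + 3*x + 1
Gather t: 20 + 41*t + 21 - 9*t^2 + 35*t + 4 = -9*t^2 + 76*t + 45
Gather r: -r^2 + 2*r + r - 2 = -r^2 + 3*r - 2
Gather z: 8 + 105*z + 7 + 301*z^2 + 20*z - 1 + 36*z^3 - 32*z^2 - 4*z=36*z^3 + 269*z^2 + 121*z + 14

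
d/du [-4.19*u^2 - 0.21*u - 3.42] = -8.38*u - 0.21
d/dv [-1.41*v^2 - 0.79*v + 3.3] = -2.82*v - 0.79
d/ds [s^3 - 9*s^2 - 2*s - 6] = 3*s^2 - 18*s - 2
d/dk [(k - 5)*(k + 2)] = 2*k - 3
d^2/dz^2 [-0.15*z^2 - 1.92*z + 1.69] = -0.300000000000000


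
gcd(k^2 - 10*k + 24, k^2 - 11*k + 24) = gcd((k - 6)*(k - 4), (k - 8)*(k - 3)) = 1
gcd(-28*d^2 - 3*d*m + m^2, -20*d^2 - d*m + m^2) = 4*d + m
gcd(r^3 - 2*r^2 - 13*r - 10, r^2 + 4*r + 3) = r + 1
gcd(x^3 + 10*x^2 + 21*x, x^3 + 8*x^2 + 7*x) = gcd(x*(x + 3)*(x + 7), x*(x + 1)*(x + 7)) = x^2 + 7*x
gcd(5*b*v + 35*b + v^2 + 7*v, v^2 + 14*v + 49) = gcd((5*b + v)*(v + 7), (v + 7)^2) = v + 7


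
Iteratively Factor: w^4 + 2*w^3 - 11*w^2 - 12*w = (w - 3)*(w^3 + 5*w^2 + 4*w) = w*(w - 3)*(w^2 + 5*w + 4) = w*(w - 3)*(w + 4)*(w + 1)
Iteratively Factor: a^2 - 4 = (a - 2)*(a + 2)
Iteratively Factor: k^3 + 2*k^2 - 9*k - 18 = (k + 3)*(k^2 - k - 6) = (k + 2)*(k + 3)*(k - 3)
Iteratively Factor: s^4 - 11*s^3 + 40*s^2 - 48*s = (s - 3)*(s^3 - 8*s^2 + 16*s) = (s - 4)*(s - 3)*(s^2 - 4*s) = s*(s - 4)*(s - 3)*(s - 4)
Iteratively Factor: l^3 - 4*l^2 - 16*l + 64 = (l - 4)*(l^2 - 16) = (l - 4)^2*(l + 4)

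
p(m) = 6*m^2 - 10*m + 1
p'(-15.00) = -190.00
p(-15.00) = 1501.00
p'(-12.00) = -154.00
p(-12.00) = 985.00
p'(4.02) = 38.24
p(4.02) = 57.76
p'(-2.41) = -38.92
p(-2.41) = 59.95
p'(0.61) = -2.68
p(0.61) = -2.87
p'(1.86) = 12.32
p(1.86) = 3.16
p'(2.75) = 23.00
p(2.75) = 18.88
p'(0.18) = -7.84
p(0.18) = -0.61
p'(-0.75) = -19.00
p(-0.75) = 11.88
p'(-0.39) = -14.68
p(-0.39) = 5.81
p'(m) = 12*m - 10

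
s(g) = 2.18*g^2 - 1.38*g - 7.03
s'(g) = 4.36*g - 1.38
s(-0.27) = -6.50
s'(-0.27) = -2.56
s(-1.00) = -3.47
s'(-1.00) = -5.74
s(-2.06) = 5.06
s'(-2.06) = -10.36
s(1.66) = -3.31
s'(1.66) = 5.86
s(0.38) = -7.24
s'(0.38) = 0.28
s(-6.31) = 88.48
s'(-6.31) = -28.89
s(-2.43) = 9.20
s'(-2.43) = -11.97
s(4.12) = 24.29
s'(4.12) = 16.58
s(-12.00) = 323.45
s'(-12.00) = -53.70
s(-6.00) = 79.73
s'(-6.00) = -27.54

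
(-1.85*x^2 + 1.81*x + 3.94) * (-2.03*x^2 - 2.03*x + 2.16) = 3.7555*x^4 + 0.0811999999999999*x^3 - 15.6685*x^2 - 4.0886*x + 8.5104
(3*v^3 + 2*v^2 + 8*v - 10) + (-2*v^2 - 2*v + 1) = 3*v^3 + 6*v - 9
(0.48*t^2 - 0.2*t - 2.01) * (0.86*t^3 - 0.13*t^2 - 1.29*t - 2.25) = 0.4128*t^5 - 0.2344*t^4 - 2.3218*t^3 - 0.5607*t^2 + 3.0429*t + 4.5225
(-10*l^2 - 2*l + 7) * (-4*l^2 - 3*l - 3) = 40*l^4 + 38*l^3 + 8*l^2 - 15*l - 21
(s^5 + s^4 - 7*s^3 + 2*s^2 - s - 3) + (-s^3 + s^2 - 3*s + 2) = s^5 + s^4 - 8*s^3 + 3*s^2 - 4*s - 1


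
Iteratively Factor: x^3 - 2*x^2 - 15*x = (x + 3)*(x^2 - 5*x) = x*(x + 3)*(x - 5)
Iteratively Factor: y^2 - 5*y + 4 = (y - 1)*(y - 4)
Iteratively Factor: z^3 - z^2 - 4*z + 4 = (z - 2)*(z^2 + z - 2) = (z - 2)*(z + 2)*(z - 1)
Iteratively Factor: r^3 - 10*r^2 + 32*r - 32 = (r - 2)*(r^2 - 8*r + 16) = (r - 4)*(r - 2)*(r - 4)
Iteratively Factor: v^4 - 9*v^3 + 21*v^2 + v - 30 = (v - 3)*(v^3 - 6*v^2 + 3*v + 10) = (v - 3)*(v + 1)*(v^2 - 7*v + 10) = (v - 3)*(v - 2)*(v + 1)*(v - 5)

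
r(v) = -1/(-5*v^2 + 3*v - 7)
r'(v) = -(10*v - 3)/(-5*v^2 + 3*v - 7)^2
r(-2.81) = 0.02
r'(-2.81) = 0.01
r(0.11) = 0.15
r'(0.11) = 0.04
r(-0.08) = 0.14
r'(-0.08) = 0.07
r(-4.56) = 0.01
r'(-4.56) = 0.00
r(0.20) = 0.15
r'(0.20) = 0.02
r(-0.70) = 0.09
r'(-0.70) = 0.07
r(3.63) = 0.02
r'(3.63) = -0.01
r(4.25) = 0.01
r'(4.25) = -0.01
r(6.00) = 0.01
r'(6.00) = 0.00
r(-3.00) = 0.02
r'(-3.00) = 0.01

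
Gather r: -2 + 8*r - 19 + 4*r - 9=12*r - 30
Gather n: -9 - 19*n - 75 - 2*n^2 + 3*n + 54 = -2*n^2 - 16*n - 30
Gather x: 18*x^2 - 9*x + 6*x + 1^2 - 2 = 18*x^2 - 3*x - 1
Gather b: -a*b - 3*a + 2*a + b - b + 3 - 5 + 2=-a*b - a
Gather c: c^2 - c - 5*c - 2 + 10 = c^2 - 6*c + 8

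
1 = 1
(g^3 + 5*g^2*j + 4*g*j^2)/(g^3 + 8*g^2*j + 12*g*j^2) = (g^2 + 5*g*j + 4*j^2)/(g^2 + 8*g*j + 12*j^2)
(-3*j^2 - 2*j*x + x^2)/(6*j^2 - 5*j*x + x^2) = (j + x)/(-2*j + x)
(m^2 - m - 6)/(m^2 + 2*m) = (m - 3)/m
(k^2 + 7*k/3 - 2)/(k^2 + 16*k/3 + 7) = (3*k - 2)/(3*k + 7)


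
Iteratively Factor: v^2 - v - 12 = (v + 3)*(v - 4)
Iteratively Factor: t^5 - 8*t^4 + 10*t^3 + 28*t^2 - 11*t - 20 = (t + 1)*(t^4 - 9*t^3 + 19*t^2 + 9*t - 20) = (t + 1)^2*(t^3 - 10*t^2 + 29*t - 20) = (t - 1)*(t + 1)^2*(t^2 - 9*t + 20) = (t - 4)*(t - 1)*(t + 1)^2*(t - 5)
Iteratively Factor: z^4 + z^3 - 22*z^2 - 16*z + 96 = (z + 3)*(z^3 - 2*z^2 - 16*z + 32) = (z + 3)*(z + 4)*(z^2 - 6*z + 8) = (z - 4)*(z + 3)*(z + 4)*(z - 2)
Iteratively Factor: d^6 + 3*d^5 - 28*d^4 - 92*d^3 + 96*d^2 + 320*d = (d + 4)*(d^5 - d^4 - 24*d^3 + 4*d^2 + 80*d) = (d - 5)*(d + 4)*(d^4 + 4*d^3 - 4*d^2 - 16*d) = (d - 5)*(d + 4)^2*(d^3 - 4*d) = d*(d - 5)*(d + 4)^2*(d^2 - 4) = d*(d - 5)*(d + 2)*(d + 4)^2*(d - 2)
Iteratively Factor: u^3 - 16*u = (u - 4)*(u^2 + 4*u) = (u - 4)*(u + 4)*(u)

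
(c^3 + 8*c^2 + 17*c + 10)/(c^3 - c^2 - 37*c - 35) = (c + 2)/(c - 7)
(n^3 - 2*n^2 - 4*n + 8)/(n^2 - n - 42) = (-n^3 + 2*n^2 + 4*n - 8)/(-n^2 + n + 42)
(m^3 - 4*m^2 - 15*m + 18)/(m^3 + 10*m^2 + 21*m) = (m^2 - 7*m + 6)/(m*(m + 7))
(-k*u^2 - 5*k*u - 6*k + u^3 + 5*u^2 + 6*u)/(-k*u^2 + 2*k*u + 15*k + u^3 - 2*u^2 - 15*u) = (u + 2)/(u - 5)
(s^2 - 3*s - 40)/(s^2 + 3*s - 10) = (s - 8)/(s - 2)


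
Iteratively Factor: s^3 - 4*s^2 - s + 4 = (s - 1)*(s^2 - 3*s - 4) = (s - 1)*(s + 1)*(s - 4)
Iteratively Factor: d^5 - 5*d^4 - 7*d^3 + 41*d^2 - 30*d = (d - 5)*(d^4 - 7*d^2 + 6*d) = d*(d - 5)*(d^3 - 7*d + 6) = d*(d - 5)*(d - 2)*(d^2 + 2*d - 3) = d*(d - 5)*(d - 2)*(d - 1)*(d + 3)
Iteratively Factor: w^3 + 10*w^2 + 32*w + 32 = (w + 4)*(w^2 + 6*w + 8) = (w + 4)^2*(w + 2)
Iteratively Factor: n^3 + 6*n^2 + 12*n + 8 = (n + 2)*(n^2 + 4*n + 4) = (n + 2)^2*(n + 2)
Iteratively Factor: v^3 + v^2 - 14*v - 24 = (v + 3)*(v^2 - 2*v - 8) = (v - 4)*(v + 3)*(v + 2)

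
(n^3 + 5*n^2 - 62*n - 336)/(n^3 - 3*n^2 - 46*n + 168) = (n^2 - 2*n - 48)/(n^2 - 10*n + 24)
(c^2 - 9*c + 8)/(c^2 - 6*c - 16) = (c - 1)/(c + 2)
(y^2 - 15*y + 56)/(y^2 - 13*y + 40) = (y - 7)/(y - 5)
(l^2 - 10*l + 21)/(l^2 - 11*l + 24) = (l - 7)/(l - 8)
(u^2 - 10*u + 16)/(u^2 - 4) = (u - 8)/(u + 2)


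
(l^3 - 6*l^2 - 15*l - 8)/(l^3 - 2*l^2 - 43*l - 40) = (l + 1)/(l + 5)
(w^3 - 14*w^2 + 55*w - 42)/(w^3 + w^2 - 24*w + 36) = (w^3 - 14*w^2 + 55*w - 42)/(w^3 + w^2 - 24*w + 36)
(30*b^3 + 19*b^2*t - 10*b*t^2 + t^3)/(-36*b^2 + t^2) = (-5*b^2 - 4*b*t + t^2)/(6*b + t)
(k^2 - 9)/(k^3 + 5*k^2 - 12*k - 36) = (k + 3)/(k^2 + 8*k + 12)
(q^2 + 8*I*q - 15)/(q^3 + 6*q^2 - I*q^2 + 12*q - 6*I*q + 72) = (q + 5*I)/(q^2 + q*(6 - 4*I) - 24*I)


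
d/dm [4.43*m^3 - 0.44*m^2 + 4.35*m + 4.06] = 13.29*m^2 - 0.88*m + 4.35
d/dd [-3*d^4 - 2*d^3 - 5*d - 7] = -12*d^3 - 6*d^2 - 5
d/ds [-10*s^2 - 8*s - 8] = -20*s - 8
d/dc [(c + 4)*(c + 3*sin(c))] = c + (c + 4)*(3*cos(c) + 1) + 3*sin(c)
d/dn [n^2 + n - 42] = 2*n + 1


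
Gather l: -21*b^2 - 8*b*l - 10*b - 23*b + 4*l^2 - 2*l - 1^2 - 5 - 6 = -21*b^2 - 33*b + 4*l^2 + l*(-8*b - 2) - 12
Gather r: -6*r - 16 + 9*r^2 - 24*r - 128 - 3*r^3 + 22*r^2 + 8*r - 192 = -3*r^3 + 31*r^2 - 22*r - 336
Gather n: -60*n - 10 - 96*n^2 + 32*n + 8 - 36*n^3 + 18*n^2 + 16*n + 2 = -36*n^3 - 78*n^2 - 12*n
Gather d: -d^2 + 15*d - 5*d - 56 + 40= -d^2 + 10*d - 16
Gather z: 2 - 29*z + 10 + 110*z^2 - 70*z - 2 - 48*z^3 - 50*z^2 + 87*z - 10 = -48*z^3 + 60*z^2 - 12*z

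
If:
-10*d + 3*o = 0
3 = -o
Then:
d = -9/10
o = -3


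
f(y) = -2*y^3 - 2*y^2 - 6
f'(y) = -6*y^2 - 4*y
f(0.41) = -6.47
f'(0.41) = -2.65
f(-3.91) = 82.98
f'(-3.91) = -76.09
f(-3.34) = 46.21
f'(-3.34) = -53.57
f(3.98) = -163.77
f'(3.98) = -110.96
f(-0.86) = -6.21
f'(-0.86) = -1.00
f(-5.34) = 241.52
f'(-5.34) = -149.73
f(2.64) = -56.74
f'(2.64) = -52.38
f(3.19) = -91.28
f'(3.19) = -73.82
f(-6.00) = 354.00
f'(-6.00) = -192.00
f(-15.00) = 6294.00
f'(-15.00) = -1290.00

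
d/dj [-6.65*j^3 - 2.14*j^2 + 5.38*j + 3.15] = -19.95*j^2 - 4.28*j + 5.38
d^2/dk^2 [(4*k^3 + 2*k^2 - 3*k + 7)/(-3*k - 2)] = 2*(-36*k^3 - 72*k^2 - 48*k - 89)/(27*k^3 + 54*k^2 + 36*k + 8)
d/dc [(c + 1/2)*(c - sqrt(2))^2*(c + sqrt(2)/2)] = 4*c^3 - 9*sqrt(2)*c^2/2 + 3*c^2/2 - 3*sqrt(2)*c/2 + sqrt(2)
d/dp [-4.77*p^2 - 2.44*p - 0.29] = -9.54*p - 2.44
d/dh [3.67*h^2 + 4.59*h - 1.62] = 7.34*h + 4.59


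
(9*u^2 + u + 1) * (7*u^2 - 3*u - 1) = 63*u^4 - 20*u^3 - 5*u^2 - 4*u - 1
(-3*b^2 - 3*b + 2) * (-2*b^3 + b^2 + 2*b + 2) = 6*b^5 + 3*b^4 - 13*b^3 - 10*b^2 - 2*b + 4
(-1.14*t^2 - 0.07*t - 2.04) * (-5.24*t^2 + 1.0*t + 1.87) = 5.9736*t^4 - 0.7732*t^3 + 8.4878*t^2 - 2.1709*t - 3.8148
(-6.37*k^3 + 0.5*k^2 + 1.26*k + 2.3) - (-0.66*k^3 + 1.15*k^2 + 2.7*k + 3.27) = -5.71*k^3 - 0.65*k^2 - 1.44*k - 0.97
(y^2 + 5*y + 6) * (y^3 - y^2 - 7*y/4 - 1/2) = y^5 + 4*y^4 - 3*y^3/4 - 61*y^2/4 - 13*y - 3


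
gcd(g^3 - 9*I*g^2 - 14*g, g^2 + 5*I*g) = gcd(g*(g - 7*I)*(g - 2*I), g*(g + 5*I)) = g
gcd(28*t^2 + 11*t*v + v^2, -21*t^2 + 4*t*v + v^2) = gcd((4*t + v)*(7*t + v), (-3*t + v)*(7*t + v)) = 7*t + v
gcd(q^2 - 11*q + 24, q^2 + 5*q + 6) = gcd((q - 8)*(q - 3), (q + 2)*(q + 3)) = 1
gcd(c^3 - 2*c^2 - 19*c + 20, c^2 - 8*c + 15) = c - 5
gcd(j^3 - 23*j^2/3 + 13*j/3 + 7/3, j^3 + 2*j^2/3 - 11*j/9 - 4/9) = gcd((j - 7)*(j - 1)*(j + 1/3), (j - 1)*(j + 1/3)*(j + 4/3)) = j^2 - 2*j/3 - 1/3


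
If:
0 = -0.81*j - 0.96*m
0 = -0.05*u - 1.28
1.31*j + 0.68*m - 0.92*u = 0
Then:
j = -31.99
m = 26.99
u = -25.60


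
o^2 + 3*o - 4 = (o - 1)*(o + 4)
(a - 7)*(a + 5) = a^2 - 2*a - 35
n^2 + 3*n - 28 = (n - 4)*(n + 7)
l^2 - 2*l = l*(l - 2)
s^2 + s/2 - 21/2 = (s - 3)*(s + 7/2)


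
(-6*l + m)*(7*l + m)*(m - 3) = -42*l^2*m + 126*l^2 + l*m^2 - 3*l*m + m^3 - 3*m^2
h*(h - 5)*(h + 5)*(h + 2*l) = h^4 + 2*h^3*l - 25*h^2 - 50*h*l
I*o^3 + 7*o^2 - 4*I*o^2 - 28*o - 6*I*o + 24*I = (o - 4)*(o - 6*I)*(I*o + 1)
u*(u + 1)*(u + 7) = u^3 + 8*u^2 + 7*u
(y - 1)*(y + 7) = y^2 + 6*y - 7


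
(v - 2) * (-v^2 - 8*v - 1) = -v^3 - 6*v^2 + 15*v + 2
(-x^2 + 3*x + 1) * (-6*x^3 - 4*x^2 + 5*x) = 6*x^5 - 14*x^4 - 23*x^3 + 11*x^2 + 5*x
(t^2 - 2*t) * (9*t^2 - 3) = 9*t^4 - 18*t^3 - 3*t^2 + 6*t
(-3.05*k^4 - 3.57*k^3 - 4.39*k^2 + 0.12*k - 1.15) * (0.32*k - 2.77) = -0.976*k^5 + 7.3061*k^4 + 8.4841*k^3 + 12.1987*k^2 - 0.7004*k + 3.1855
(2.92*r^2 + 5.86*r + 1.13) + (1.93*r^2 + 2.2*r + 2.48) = 4.85*r^2 + 8.06*r + 3.61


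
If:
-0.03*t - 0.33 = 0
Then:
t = -11.00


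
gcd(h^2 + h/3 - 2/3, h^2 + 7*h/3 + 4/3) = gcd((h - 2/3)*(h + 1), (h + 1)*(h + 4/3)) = h + 1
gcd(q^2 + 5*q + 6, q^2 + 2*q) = q + 2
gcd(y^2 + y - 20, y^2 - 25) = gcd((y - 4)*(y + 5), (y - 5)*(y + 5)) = y + 5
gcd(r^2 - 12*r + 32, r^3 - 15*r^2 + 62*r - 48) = r - 8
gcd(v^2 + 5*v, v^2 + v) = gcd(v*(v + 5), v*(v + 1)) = v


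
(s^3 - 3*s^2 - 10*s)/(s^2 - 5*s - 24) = s*(-s^2 + 3*s + 10)/(-s^2 + 5*s + 24)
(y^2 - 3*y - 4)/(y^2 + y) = (y - 4)/y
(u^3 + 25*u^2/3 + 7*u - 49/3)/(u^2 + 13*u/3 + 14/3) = (u^2 + 6*u - 7)/(u + 2)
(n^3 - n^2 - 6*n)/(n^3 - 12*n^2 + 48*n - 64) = n*(n^2 - n - 6)/(n^3 - 12*n^2 + 48*n - 64)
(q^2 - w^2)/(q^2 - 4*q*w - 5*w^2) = (q - w)/(q - 5*w)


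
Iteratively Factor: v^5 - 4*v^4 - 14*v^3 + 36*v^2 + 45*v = (v + 1)*(v^4 - 5*v^3 - 9*v^2 + 45*v) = (v - 3)*(v + 1)*(v^3 - 2*v^2 - 15*v) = (v - 3)*(v + 1)*(v + 3)*(v^2 - 5*v) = v*(v - 3)*(v + 1)*(v + 3)*(v - 5)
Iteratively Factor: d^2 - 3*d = (d - 3)*(d)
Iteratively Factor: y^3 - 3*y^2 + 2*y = (y - 1)*(y^2 - 2*y) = y*(y - 1)*(y - 2)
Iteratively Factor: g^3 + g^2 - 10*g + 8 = (g + 4)*(g^2 - 3*g + 2) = (g - 1)*(g + 4)*(g - 2)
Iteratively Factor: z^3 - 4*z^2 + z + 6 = (z + 1)*(z^2 - 5*z + 6) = (z - 3)*(z + 1)*(z - 2)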